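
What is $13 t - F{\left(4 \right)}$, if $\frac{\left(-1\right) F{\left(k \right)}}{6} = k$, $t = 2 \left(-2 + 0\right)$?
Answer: $-28$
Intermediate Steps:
$t = -4$ ($t = 2 \left(-2\right) = -4$)
$F{\left(k \right)} = - 6 k$
$13 t - F{\left(4 \right)} = 13 \left(-4\right) - \left(-6\right) 4 = -52 - -24 = -52 + 24 = -28$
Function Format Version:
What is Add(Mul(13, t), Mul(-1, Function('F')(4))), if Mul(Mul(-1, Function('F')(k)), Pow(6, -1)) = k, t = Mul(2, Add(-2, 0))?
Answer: -28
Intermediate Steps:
t = -4 (t = Mul(2, -2) = -4)
Function('F')(k) = Mul(-6, k)
Add(Mul(13, t), Mul(-1, Function('F')(4))) = Add(Mul(13, -4), Mul(-1, Mul(-6, 4))) = Add(-52, Mul(-1, -24)) = Add(-52, 24) = -28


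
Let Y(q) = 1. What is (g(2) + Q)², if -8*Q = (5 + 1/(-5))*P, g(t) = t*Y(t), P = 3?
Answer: 1/25 ≈ 0.040000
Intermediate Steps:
g(t) = t (g(t) = t*1 = t)
Q = -9/5 (Q = -(5 + 1/(-5))*3/8 = -(5 + 1*(-⅕))*3/8 = -(5 - ⅕)*3/8 = -3*3/5 = -⅛*72/5 = -9/5 ≈ -1.8000)
(g(2) + Q)² = (2 - 9/5)² = (⅕)² = 1/25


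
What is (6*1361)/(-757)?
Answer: -8166/757 ≈ -10.787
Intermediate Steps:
(6*1361)/(-757) = 8166*(-1/757) = -8166/757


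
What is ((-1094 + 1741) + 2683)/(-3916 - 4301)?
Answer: -370/913 ≈ -0.40526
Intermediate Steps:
((-1094 + 1741) + 2683)/(-3916 - 4301) = (647 + 2683)/(-8217) = 3330*(-1/8217) = -370/913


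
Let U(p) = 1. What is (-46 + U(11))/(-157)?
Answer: 45/157 ≈ 0.28662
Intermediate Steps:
(-46 + U(11))/(-157) = (-46 + 1)/(-157) = -45*(-1/157) = 45/157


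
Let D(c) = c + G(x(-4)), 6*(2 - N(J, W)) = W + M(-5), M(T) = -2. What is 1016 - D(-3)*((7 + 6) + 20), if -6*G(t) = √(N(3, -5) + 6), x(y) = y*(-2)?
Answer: 1115 + 11*√330/12 ≈ 1131.7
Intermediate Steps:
x(y) = -2*y
N(J, W) = 7/3 - W/6 (N(J, W) = 2 - (W - 2)/6 = 2 - (-2 + W)/6 = 2 + (⅓ - W/6) = 7/3 - W/6)
G(t) = -√330/36 (G(t) = -√((7/3 - ⅙*(-5)) + 6)/6 = -√((7/3 + ⅚) + 6)/6 = -√(19/6 + 6)/6 = -√330/36)
D(c) = c - √330/36
1016 - D(-3)*((7 + 6) + 20) = 1016 - (-3 - √330/36)*((7 + 6) + 20) = 1016 - (-3 - √330/36)*(13 + 20) = 1016 - (-3 - √330/36)*33 = 1016 - (-99 - 11*√330/12) = 1016 + (99 + 11*√330/12) = 1115 + 11*√330/12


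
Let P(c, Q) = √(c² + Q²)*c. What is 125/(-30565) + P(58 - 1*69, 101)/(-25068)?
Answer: -25/6113 + 11*√10322/25068 ≈ 0.040492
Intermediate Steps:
P(c, Q) = c*√(Q² + c²) (P(c, Q) = √(Q² + c²)*c = c*√(Q² + c²))
125/(-30565) + P(58 - 1*69, 101)/(-25068) = 125/(-30565) + ((58 - 1*69)*√(101² + (58 - 1*69)²))/(-25068) = 125*(-1/30565) + ((58 - 69)*√(10201 + (58 - 69)²))*(-1/25068) = -25/6113 - 11*√(10201 + (-11)²)*(-1/25068) = -25/6113 - 11*√(10201 + 121)*(-1/25068) = -25/6113 - 11*√10322*(-1/25068) = -25/6113 + 11*√10322/25068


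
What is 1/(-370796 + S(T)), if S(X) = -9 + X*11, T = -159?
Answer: -1/372554 ≈ -2.6842e-6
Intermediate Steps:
S(X) = -9 + 11*X
1/(-370796 + S(T)) = 1/(-370796 + (-9 + 11*(-159))) = 1/(-370796 + (-9 - 1749)) = 1/(-370796 - 1758) = 1/(-372554) = -1/372554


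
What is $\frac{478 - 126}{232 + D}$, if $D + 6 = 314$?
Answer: $\frac{88}{135} \approx 0.65185$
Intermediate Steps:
$D = 308$ ($D = -6 + 314 = 308$)
$\frac{478 - 126}{232 + D} = \frac{478 - 126}{232 + 308} = \frac{352}{540} = 352 \cdot \frac{1}{540} = \frac{88}{135}$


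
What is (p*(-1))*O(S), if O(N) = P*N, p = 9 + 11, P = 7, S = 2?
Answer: -280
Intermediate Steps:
p = 20
O(N) = 7*N
(p*(-1))*O(S) = (20*(-1))*(7*2) = -20*14 = -280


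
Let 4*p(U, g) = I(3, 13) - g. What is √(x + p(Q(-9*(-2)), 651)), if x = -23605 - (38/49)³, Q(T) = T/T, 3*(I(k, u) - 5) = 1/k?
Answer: I*√100661636249/2058 ≈ 154.17*I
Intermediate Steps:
I(k, u) = 5 + 1/(3*k)
Q(T) = 1
p(U, g) = 23/18 - g/4 (p(U, g) = ((5 + (⅓)/3) - g)/4 = ((5 + (⅓)*(⅓)) - g)/4 = ((5 + ⅑) - g)/4 = (46/9 - g)/4 = 23/18 - g/4)
x = -2777159517/117649 (x = -23605 - (38*(1/49))³ = -23605 - (38/49)³ = -23605 - 1*54872/117649 = -23605 - 54872/117649 = -2777159517/117649 ≈ -23605.)
√(x + p(Q(-9*(-2)), 651)) = √(-2777159517/117649 + (23/18 - ¼*651)) = √(-2777159517/117649 + (23/18 - 651/4)) = √(-2777159517/117649 - 5813/36) = √(-100661636249/4235364) = I*√100661636249/2058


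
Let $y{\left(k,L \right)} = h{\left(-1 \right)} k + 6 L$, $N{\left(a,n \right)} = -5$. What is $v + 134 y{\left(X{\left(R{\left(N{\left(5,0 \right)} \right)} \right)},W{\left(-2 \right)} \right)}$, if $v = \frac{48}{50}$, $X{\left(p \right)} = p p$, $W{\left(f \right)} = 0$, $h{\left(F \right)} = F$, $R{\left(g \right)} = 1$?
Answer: $- \frac{3326}{25} \approx -133.04$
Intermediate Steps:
$X{\left(p \right)} = p^{2}$
$y{\left(k,L \right)} = - k + 6 L$
$v = \frac{24}{25}$ ($v = 48 \cdot \frac{1}{50} = \frac{24}{25} \approx 0.96$)
$v + 134 y{\left(X{\left(R{\left(N{\left(5,0 \right)} \right)} \right)},W{\left(-2 \right)} \right)} = \frac{24}{25} + 134 \left(- 1^{2} + 6 \cdot 0\right) = \frac{24}{25} + 134 \left(\left(-1\right) 1 + 0\right) = \frac{24}{25} + 134 \left(-1 + 0\right) = \frac{24}{25} + 134 \left(-1\right) = \frac{24}{25} - 134 = - \frac{3326}{25}$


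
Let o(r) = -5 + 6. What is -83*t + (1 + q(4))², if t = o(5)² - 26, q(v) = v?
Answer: 2100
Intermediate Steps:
o(r) = 1
t = -25 (t = 1² - 26 = 1 - 26 = -25)
-83*t + (1 + q(4))² = -83*(-25) + (1 + 4)² = 2075 + 5² = 2075 + 25 = 2100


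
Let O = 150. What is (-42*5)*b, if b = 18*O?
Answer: -567000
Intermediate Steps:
b = 2700 (b = 18*150 = 2700)
(-42*5)*b = -42*5*2700 = -210*2700 = -567000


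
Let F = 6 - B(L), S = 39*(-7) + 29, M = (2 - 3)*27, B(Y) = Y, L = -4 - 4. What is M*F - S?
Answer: -134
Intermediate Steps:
L = -8
M = -27 (M = -1*27 = -27)
S = -244 (S = -273 + 29 = -244)
F = 14 (F = 6 - 1*(-8) = 6 + 8 = 14)
M*F - S = -27*14 - 1*(-244) = -378 + 244 = -134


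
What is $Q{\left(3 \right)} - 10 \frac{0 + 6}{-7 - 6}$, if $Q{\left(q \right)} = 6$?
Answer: $\frac{138}{13} \approx 10.615$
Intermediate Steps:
$Q{\left(3 \right)} - 10 \frac{0 + 6}{-7 - 6} = 6 - 10 \frac{0 + 6}{-7 - 6} = 6 - 10 \frac{6}{-13} = 6 - 10 \cdot 6 \left(- \frac{1}{13}\right) = 6 - - \frac{60}{13} = 6 + \frac{60}{13} = \frac{138}{13}$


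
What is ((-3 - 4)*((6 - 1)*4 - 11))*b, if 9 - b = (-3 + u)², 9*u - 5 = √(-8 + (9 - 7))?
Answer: -1757/9 - 308*I*√6/9 ≈ -195.22 - 83.827*I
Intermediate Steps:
u = 5/9 + I*√6/9 (u = 5/9 + √(-8 + (9 - 7))/9 = 5/9 + √(-8 + 2)/9 = 5/9 + √(-6)/9 = 5/9 + (I*√6)/9 = 5/9 + I*√6/9 ≈ 0.55556 + 0.27217*I)
b = 9 - (-22/9 + I*√6/9)² (b = 9 - (-3 + (5/9 + I*√6/9))² = 9 - (-22/9 + I*√6/9)² ≈ 3.0988 + 1.3306*I)
((-3 - 4)*((6 - 1)*4 - 11))*b = ((-3 - 4)*((6 - 1)*4 - 11))*(251/81 + 44*I*√6/81) = (-7*(5*4 - 11))*(251/81 + 44*I*√6/81) = (-7*(20 - 11))*(251/81 + 44*I*√6/81) = (-7*9)*(251/81 + 44*I*√6/81) = -63*(251/81 + 44*I*√6/81) = -1757/9 - 308*I*√6/9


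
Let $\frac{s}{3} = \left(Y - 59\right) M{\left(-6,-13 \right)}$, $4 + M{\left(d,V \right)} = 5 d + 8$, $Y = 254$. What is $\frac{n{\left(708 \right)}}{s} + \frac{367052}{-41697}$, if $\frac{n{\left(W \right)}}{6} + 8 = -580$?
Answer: $- \frac{301986328}{35233965} \approx -8.5709$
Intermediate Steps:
$n{\left(W \right)} = -3528$ ($n{\left(W \right)} = -48 + 6 \left(-580\right) = -48 - 3480 = -3528$)
$M{\left(d,V \right)} = 4 + 5 d$ ($M{\left(d,V \right)} = -4 + \left(5 d + 8\right) = -4 + \left(8 + 5 d\right) = 4 + 5 d$)
$s = -15210$ ($s = 3 \left(254 - 59\right) \left(4 + 5 \left(-6\right)\right) = 3 \cdot 195 \left(4 - 30\right) = 3 \cdot 195 \left(-26\right) = 3 \left(-5070\right) = -15210$)
$\frac{n{\left(708 \right)}}{s} + \frac{367052}{-41697} = - \frac{3528}{-15210} + \frac{367052}{-41697} = \left(-3528\right) \left(- \frac{1}{15210}\right) + 367052 \left(- \frac{1}{41697}\right) = \frac{196}{845} - \frac{367052}{41697} = - \frac{301986328}{35233965}$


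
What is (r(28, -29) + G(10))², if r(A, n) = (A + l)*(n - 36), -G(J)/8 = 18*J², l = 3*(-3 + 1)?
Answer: 250588900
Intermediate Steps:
l = -6 (l = 3*(-2) = -6)
G(J) = -144*J²
r(A, n) = (-36 + n)*(-6 + A) (r(A, n) = (A - 6)*(n - 36) = (-6 + A)*(-36 + n) = (-36 + n)*(-6 + A))
(r(28, -29) + G(10))² = ((216 - 36*28 - 6*(-29) + 28*(-29)) - 144*10²)² = ((216 - 1008 + 174 - 812) - 144*100)² = (-1430 - 14400)² = (-15830)² = 250588900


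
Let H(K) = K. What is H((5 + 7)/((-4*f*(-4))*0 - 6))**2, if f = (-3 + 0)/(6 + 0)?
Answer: 4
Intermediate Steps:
f = -1/2 (f = -3/6 = -3*1/6 = -1/2 ≈ -0.50000)
H((5 + 7)/((-4*f*(-4))*0 - 6))**2 = ((5 + 7)/((-4*(-1/2)*(-4))*0 - 6))**2 = (12/((2*(-4))*0 - 6))**2 = (12/(-8*0 - 6))**2 = (12/(0 - 6))**2 = (12/(-6))**2 = (12*(-1/6))**2 = (-2)**2 = 4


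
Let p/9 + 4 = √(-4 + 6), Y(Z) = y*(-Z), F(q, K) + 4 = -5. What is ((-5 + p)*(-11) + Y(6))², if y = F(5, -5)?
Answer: 274627 - 99990*√2 ≈ 1.3322e+5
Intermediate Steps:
F(q, K) = -9 (F(q, K) = -4 - 5 = -9)
y = -9
Y(Z) = 9*Z (Y(Z) = -(-9)*Z = 9*Z)
p = -36 + 9*√2 (p = -36 + 9*√(-4 + 6) = -36 + 9*√2 ≈ -23.272)
((-5 + p)*(-11) + Y(6))² = ((-5 + (-36 + 9*√2))*(-11) + 9*6)² = ((-41 + 9*√2)*(-11) + 54)² = ((451 - 99*√2) + 54)² = (505 - 99*√2)²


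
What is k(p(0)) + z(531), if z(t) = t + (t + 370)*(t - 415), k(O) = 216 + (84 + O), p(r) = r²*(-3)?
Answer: 105347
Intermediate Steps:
p(r) = -3*r²
k(O) = 300 + O
z(t) = t + (-415 + t)*(370 + t) (z(t) = t + (370 + t)*(-415 + t) = t + (-415 + t)*(370 + t))
k(p(0)) + z(531) = (300 - 3*0²) + (-153550 + 531² - 44*531) = (300 - 3*0) + (-153550 + 281961 - 23364) = (300 + 0) + 105047 = 300 + 105047 = 105347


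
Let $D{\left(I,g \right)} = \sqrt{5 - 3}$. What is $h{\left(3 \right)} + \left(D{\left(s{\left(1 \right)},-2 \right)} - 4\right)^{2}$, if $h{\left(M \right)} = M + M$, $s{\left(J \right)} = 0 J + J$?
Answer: $24 - 8 \sqrt{2} \approx 12.686$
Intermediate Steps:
$s{\left(J \right)} = J$ ($s{\left(J \right)} = 0 + J = J$)
$D{\left(I,g \right)} = \sqrt{2}$
$h{\left(M \right)} = 2 M$
$h{\left(3 \right)} + \left(D{\left(s{\left(1 \right)},-2 \right)} - 4\right)^{2} = 2 \cdot 3 + \left(\sqrt{2} - 4\right)^{2} = 6 + \left(-4 + \sqrt{2}\right)^{2}$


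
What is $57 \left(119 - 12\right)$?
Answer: $6099$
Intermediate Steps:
$57 \left(119 - 12\right) = 57 \cdot 107 = 6099$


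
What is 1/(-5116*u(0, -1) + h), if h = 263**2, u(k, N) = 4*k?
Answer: 1/69169 ≈ 1.4457e-5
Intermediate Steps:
h = 69169
1/(-5116*u(0, -1) + h) = 1/(-20464*0 + 69169) = 1/(-5116*0 + 69169) = 1/(0 + 69169) = 1/69169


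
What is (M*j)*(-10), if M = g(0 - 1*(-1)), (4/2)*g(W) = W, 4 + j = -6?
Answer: 50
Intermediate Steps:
j = -10 (j = -4 - 6 = -10)
g(W) = W/2
M = ½ (M = (0 - 1*(-1))/2 = (0 + 1)/2 = (½)*1 = ½ ≈ 0.50000)
(M*j)*(-10) = ((½)*(-10))*(-10) = -5*(-10) = 50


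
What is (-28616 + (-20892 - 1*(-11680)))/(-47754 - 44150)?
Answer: 9457/22976 ≈ 0.41160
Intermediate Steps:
(-28616 + (-20892 - 1*(-11680)))/(-47754 - 44150) = (-28616 + (-20892 + 11680))/(-91904) = (-28616 - 9212)*(-1/91904) = -37828*(-1/91904) = 9457/22976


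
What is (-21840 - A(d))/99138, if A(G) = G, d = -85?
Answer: -21755/99138 ≈ -0.21944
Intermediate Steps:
(-21840 - A(d))/99138 = (-21840 - 1*(-85))/99138 = (-21840 + 85)*(1/99138) = -21755*1/99138 = -21755/99138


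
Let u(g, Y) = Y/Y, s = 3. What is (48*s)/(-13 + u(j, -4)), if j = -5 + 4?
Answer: -12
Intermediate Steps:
j = -1
u(g, Y) = 1
(48*s)/(-13 + u(j, -4)) = (48*3)/(-13 + 1) = 144/(-12) = -1/12*144 = -12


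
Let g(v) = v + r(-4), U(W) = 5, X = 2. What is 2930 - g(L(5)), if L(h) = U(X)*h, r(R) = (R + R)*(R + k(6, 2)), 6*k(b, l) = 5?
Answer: 8639/3 ≈ 2879.7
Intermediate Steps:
k(b, l) = 5/6 (k(b, l) = (1/6)*5 = 5/6)
r(R) = 2*R*(5/6 + R) (r(R) = (R + R)*(R + 5/6) = (2*R)*(5/6 + R) = 2*R*(5/6 + R))
L(h) = 5*h
g(v) = 76/3 + v (g(v) = v + (1/3)*(-4)*(5 + 6*(-4)) = v + (1/3)*(-4)*(5 - 24) = v + (1/3)*(-4)*(-19) = v + 76/3 = 76/3 + v)
2930 - g(L(5)) = 2930 - (76/3 + 5*5) = 2930 - (76/3 + 25) = 2930 - 1*151/3 = 2930 - 151/3 = 8639/3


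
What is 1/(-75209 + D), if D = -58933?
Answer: -1/134142 ≈ -7.4548e-6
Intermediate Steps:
1/(-75209 + D) = 1/(-75209 - 58933) = 1/(-134142) = -1/134142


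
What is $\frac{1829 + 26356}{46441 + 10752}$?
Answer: $\frac{28185}{57193} \approx 0.49281$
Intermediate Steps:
$\frac{1829 + 26356}{46441 + 10752} = \frac{28185}{57193}$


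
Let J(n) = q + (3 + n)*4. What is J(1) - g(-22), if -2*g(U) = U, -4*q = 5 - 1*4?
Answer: 19/4 ≈ 4.7500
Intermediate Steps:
q = -1/4 (q = -(5 - 1*4)/4 = -(5 - 4)/4 = -1/4*1 = -1/4 ≈ -0.25000)
g(U) = -U/2
J(n) = 47/4 + 4*n (J(n) = -1/4 + (3 + n)*4 = -1/4 + (12 + 4*n) = 47/4 + 4*n)
J(1) - g(-22) = (47/4 + 4*1) - (-1)*(-22)/2 = (47/4 + 4) - 1*11 = 63/4 - 11 = 19/4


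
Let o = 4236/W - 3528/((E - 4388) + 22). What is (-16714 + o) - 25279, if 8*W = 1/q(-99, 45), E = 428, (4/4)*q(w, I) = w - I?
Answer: -9691150421/1969 ≈ -4.9219e+6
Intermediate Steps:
q(w, I) = w - I
W = -1/1152 (W = 1/(8*(-99 - 1*45)) = 1/(8*(-99 - 45)) = (⅛)/(-144) = (⅛)*(-1/144) = -1/1152 ≈ -0.00086806)
o = -9608466204/1969 (o = 4236/(-1/1152) - 3528/((428 - 4388) + 22) = 4236*(-1152) - 3528/(-3960 + 22) = -4879872 - 3528/(-3938) = -4879872 - 3528*(-1/3938) = -4879872 + 1764/1969 = -9608466204/1969 ≈ -4.8799e+6)
(-16714 + o) - 25279 = (-16714 - 9608466204/1969) - 25279 = -9641376070/1969 - 25279 = -9691150421/1969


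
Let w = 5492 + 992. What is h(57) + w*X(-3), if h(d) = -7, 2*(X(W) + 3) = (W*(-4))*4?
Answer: 136157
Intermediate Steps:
X(W) = -3 - 8*W (X(W) = -3 + ((W*(-4))*4)/2 = -3 + (-4*W*4)/2 = -3 + (-16*W)/2 = -3 - 8*W)
w = 6484
h(57) + w*X(-3) = -7 + 6484*(-3 - 8*(-3)) = -7 + 6484*(-3 + 24) = -7 + 6484*21 = -7 + 136164 = 136157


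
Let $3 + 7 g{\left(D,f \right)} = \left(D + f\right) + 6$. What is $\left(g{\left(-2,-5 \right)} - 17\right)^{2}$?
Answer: $\frac{15129}{49} \approx 308.75$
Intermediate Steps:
$g{\left(D,f \right)} = \frac{3}{7} + \frac{D}{7} + \frac{f}{7}$ ($g{\left(D,f \right)} = - \frac{3}{7} + \frac{\left(D + f\right) + 6}{7} = - \frac{3}{7} + \frac{6 + D + f}{7} = - \frac{3}{7} + \left(\frac{6}{7} + \frac{D}{7} + \frac{f}{7}\right) = \frac{3}{7} + \frac{D}{7} + \frac{f}{7}$)
$\left(g{\left(-2,-5 \right)} - 17\right)^{2} = \left(\left(\frac{3}{7} + \frac{1}{7} \left(-2\right) + \frac{1}{7} \left(-5\right)\right) - 17\right)^{2} = \left(\left(\frac{3}{7} - \frac{2}{7} - \frac{5}{7}\right) - 17\right)^{2} = \left(- \frac{4}{7} - 17\right)^{2} = \left(- \frac{123}{7}\right)^{2} = \frac{15129}{49}$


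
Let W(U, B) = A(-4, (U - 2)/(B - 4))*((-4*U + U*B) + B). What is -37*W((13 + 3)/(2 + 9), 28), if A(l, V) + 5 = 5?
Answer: 0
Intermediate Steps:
A(l, V) = 0 (A(l, V) = -5 + 5 = 0)
W(U, B) = 0 (W(U, B) = 0*((-4*U + U*B) + B) = 0*((-4*U + B*U) + B) = 0*(B - 4*U + B*U) = 0)
-37*W((13 + 3)/(2 + 9), 28) = -37*0 = 0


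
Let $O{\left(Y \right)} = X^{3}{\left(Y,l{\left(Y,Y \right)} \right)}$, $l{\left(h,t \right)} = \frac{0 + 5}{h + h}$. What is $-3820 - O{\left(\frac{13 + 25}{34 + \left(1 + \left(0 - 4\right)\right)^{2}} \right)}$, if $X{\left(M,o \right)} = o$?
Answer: $- \frac{1686826695}{438976} \approx -3842.6$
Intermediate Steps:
$l{\left(h,t \right)} = \frac{5}{2 h}$
$O{\left(Y \right)} = \frac{125}{8 Y^{3}}$ ($O{\left(Y \right)} = \left(\frac{5}{2 Y}\right)^{3} = \frac{125}{8 Y^{3}}$)
$-3820 - O{\left(\frac{13 + 25}{34 + \left(1 + \left(0 - 4\right)\right)^{2}} \right)} = -3820 - \frac{125}{8 \frac{\left(13 + 25\right)^{3}}{\left(34 + \left(1 + \left(0 - 4\right)\right)^{2}\right)^{3}}} = -3820 - \frac{125}{8 \frac{54872}{\left(34 + \left(1 + \left(0 - 4\right)\right)^{2}\right)^{3}}} = -3820 - \frac{125}{8 \frac{54872}{\left(34 + \left(1 - 4\right)^{2}\right)^{3}}} = -3820 - \frac{125}{8 \frac{54872}{\left(34 + \left(-3\right)^{2}\right)^{3}}} = -3820 - \frac{125}{8 \frac{54872}{\left(34 + 9\right)^{3}}} = -3820 - \frac{125}{8 \cdot \frac{54872}{79507}} = -3820 - \frac{125}{8} \cdot \frac{79507}{54872} = -3820 - \frac{9938375}{438976} = - \frac{1686826695}{438976}$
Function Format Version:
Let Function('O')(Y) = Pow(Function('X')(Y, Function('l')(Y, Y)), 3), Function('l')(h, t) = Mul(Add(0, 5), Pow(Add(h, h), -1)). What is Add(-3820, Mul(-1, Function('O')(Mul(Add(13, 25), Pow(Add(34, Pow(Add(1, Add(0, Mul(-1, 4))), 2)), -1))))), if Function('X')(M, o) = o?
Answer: Rational(-1686826695, 438976) ≈ -3842.6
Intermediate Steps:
Function('l')(h, t) = Mul(Rational(5, 2), Pow(h, -1)) (Function('l')(h, t) = Mul(5, Pow(Mul(2, h), -1)) = Mul(5, Mul(Rational(1, 2), Pow(h, -1))) = Mul(Rational(5, 2), Pow(h, -1)))
Function('O')(Y) = Mul(Rational(125, 8), Pow(Y, -3)) (Function('O')(Y) = Pow(Mul(Rational(5, 2), Pow(Y, -1)), 3) = Mul(Rational(125, 8), Pow(Y, -3)))
Add(-3820, Mul(-1, Function('O')(Mul(Add(13, 25), Pow(Add(34, Pow(Add(1, Add(0, Mul(-1, 4))), 2)), -1))))) = Add(-3820, Mul(-1, Mul(Rational(125, 8), Pow(Mul(Add(13, 25), Pow(Add(34, Pow(Add(1, Add(0, Mul(-1, 4))), 2)), -1)), -3)))) = Add(-3820, Mul(-1, Mul(Rational(125, 8), Pow(Mul(38, Pow(Add(34, Pow(Add(1, Add(0, -4)), 2)), -1)), -3)))) = Add(-3820, Mul(-1, Mul(Rational(125, 8), Pow(Mul(38, Pow(Add(34, Pow(Add(1, -4), 2)), -1)), -3)))) = Add(-3820, Mul(-1, Mul(Rational(125, 8), Pow(Mul(38, Pow(Add(34, Pow(-3, 2)), -1)), -3)))) = Add(-3820, Mul(-1, Mul(Rational(125, 8), Pow(Mul(38, Pow(Add(34, 9), -1)), -3)))) = Add(-3820, Mul(-1, Mul(Rational(125, 8), Pow(Mul(38, Pow(43, -1)), -3)))) = Add(-3820, Mul(-1, Mul(Rational(125, 8), Pow(Mul(38, Rational(1, 43)), -3)))) = Add(-3820, Mul(-1, Mul(Rational(125, 8), Pow(Rational(38, 43), -3)))) = Add(-3820, Mul(-1, Mul(Rational(125, 8), Rational(79507, 54872)))) = Add(-3820, Mul(-1, Rational(9938375, 438976))) = Add(-3820, Rational(-9938375, 438976)) = Rational(-1686826695, 438976)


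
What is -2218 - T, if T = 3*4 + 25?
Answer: -2255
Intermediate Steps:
T = 37 (T = 12 + 25 = 37)
-2218 - T = -2218 - 1*37 = -2218 - 37 = -2255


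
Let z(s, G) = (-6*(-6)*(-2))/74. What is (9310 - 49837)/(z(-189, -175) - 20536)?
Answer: 1499499/759868 ≈ 1.9734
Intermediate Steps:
z(s, G) = -36/37 (z(s, G) = (36*(-2))*(1/74) = -72*1/74 = -36/37)
(9310 - 49837)/(z(-189, -175) - 20536) = (9310 - 49837)/(-36/37 - 20536) = -40527/(-759868/37) = -40527*(-37/759868) = 1499499/759868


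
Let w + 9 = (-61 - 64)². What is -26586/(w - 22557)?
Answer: 26586/6941 ≈ 3.8303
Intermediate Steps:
w = 15616 (w = -9 + (-61 - 64)² = -9 + (-125)² = -9 + 15625 = 15616)
-26586/(w - 22557) = -26586/(15616 - 22557) = -26586/(-6941) = -26586*(-1/6941) = 26586/6941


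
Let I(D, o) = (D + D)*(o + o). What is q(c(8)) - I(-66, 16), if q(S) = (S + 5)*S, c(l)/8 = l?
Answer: 8640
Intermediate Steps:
c(l) = 8*l
I(D, o) = 4*D*o (I(D, o) = (2*D)*(2*o) = 4*D*o)
q(S) = S*(5 + S) (q(S) = (5 + S)*S = S*(5 + S))
q(c(8)) - I(-66, 16) = (8*8)*(5 + 8*8) - 4*(-66)*16 = 64*(5 + 64) - 1*(-4224) = 64*69 + 4224 = 4416 + 4224 = 8640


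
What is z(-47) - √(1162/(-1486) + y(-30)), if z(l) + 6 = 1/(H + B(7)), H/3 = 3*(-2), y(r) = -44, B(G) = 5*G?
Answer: -101/17 - 3*I*√2746871/743 ≈ -5.9412 - 6.6919*I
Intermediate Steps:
H = -18 (H = 3*(3*(-2)) = 3*(-6) = -18)
z(l) = -101/17 (z(l) = -6 + 1/(-18 + 5*7) = -6 + 1/(-18 + 35) = -6 + 1/17 = -101/17)
z(-47) - √(1162/(-1486) + y(-30)) = -101/17 - √(1162/(-1486) - 44) = -101/17 - √(1162*(-1/1486) - 44) = -101/17 - √(-581/743 - 44) = -101/17 - √(-33273/743) = -101/17 - 3*I*√2746871/743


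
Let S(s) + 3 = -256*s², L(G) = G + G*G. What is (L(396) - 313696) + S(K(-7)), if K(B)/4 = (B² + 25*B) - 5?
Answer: -70447943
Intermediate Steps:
L(G) = G + G²
K(B) = -20 + 4*B² + 100*B (K(B) = 4*((B² + 25*B) - 5) = 4*(-5 + B² + 25*B) = -20 + 4*B² + 100*B)
S(s) = -3 - 256*s²
(L(396) - 313696) + S(K(-7)) = (396*(1 + 396) - 313696) + (-3 - 256*(-20 + 4*(-7)² + 100*(-7))²) = (396*397 - 313696) + (-3 - 256*(-20 + 4*49 - 700)²) = (157212 - 313696) + (-3 - 256*(-20 + 196 - 700)²) = -156484 + (-3 - 256*(-524)²) = -156484 + (-3 - 256*274576) = -156484 + (-3 - 70291456) = -156484 - 70291459 = -70447943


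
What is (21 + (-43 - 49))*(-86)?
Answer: 6106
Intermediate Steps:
(21 + (-43 - 49))*(-86) = (21 - 92)*(-86) = -71*(-86) = 6106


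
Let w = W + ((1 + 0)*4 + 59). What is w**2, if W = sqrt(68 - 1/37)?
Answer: (2331 + sqrt(93055))**2/1369 ≈ 5075.8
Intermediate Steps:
W = sqrt(93055)/37 (W = sqrt(68 - 1*1/37) = sqrt(68 - 1/37) = sqrt(2515/37) = sqrt(93055)/37 ≈ 8.2446)
w = 63 + sqrt(93055)/37 (w = sqrt(93055)/37 + ((1 + 0)*4 + 59) = sqrt(93055)/37 + (1*4 + 59) = sqrt(93055)/37 + (4 + 59) = sqrt(93055)/37 + 63 = 63 + sqrt(93055)/37 ≈ 71.245)
w**2 = (63 + sqrt(93055)/37)**2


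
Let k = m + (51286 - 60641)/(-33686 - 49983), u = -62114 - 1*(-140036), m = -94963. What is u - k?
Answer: 14465105710/83669 ≈ 1.7289e+5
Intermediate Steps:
u = 77922 (u = -62114 + 140036 = 77922)
k = -7945449892/83669 (k = -94963 + (51286 - 60641)/(-33686 - 49983) = -94963 - 9355/(-83669) = -94963 - 9355*(-1/83669) = -94963 + 9355/83669 = -7945449892/83669 ≈ -94963.)
u - k = 77922 - 1*(-7945449892/83669) = 77922 + 7945449892/83669 = 14465105710/83669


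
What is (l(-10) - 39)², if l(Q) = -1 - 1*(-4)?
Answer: 1296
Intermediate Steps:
l(Q) = 3 (l(Q) = -1 + 4 = 3)
(l(-10) - 39)² = (3 - 39)² = (-36)² = 1296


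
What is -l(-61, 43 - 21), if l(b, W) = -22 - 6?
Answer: 28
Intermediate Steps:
l(b, W) = -28
-l(-61, 43 - 21) = -1*(-28) = 28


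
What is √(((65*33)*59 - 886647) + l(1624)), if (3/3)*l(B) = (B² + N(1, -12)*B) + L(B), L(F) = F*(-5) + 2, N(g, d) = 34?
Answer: √1924382 ≈ 1387.2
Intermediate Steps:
L(F) = 2 - 5*F (L(F) = -5*F + 2 = 2 - 5*F)
l(B) = 2 + B² + 29*B (l(B) = (B² + 34*B) + (2 - 5*B) = 2 + B² + 29*B)
√(((65*33)*59 - 886647) + l(1624)) = √(((65*33)*59 - 886647) + (2 + 1624² + 29*1624)) = √((2145*59 - 886647) + (2 + 2637376 + 47096)) = √((126555 - 886647) + 2684474) = √(-760092 + 2684474) = √1924382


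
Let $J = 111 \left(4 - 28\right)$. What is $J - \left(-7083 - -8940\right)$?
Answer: $-4521$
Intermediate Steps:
$J = -2664$ ($J = 111 \left(-24\right) = -2664$)
$J - \left(-7083 - -8940\right) = -2664 - \left(-7083 - -8940\right) = -2664 - \left(-7083 + 8940\right) = -2664 - 1857 = -4521$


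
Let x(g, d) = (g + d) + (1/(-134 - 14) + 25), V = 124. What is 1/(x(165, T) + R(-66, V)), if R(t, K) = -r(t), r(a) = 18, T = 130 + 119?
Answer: 148/62307 ≈ 0.0023753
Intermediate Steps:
T = 249
x(g, d) = 3699/148 + d + g (x(g, d) = (d + g) + (1/(-148) + 25) = (d + g) + (-1/148 + 25) = (d + g) + 3699/148 = 3699/148 + d + g)
R(t, K) = -18 (R(t, K) = -1*18 = -18)
1/(x(165, T) + R(-66, V)) = 1/((3699/148 + 249 + 165) - 18) = 1/(64971/148 - 18) = 1/(62307/148) = 148/62307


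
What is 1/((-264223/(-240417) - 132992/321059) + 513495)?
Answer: 77188041603/39635726280566978 ≈ 1.9474e-6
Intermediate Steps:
1/((-264223/(-240417) - 132992/321059) + 513495) = 1/((-264223*(-1/240417) - 132992*1/321059) + 513495) = 1/((264223/240417 - 132992/321059) + 513495) = 1/(52857634493/77188041603 + 513495) = 1/(39635726280566978/77188041603) = 77188041603/39635726280566978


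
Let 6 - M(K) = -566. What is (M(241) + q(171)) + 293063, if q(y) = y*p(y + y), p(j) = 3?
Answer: 294148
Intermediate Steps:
M(K) = 572 (M(K) = 6 - 1*(-566) = 6 + 566 = 572)
q(y) = 3*y (q(y) = y*3 = 3*y)
(M(241) + q(171)) + 293063 = (572 + 3*171) + 293063 = (572 + 513) + 293063 = 1085 + 293063 = 294148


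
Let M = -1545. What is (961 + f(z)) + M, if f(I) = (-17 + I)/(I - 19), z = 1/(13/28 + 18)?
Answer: -5711519/9795 ≈ -583.11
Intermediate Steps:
z = 28/517 (z = 1/(13*(1/28) + 18) = 1/(13/28 + 18) = 1/(517/28) = 28/517 ≈ 0.054159)
f(I) = (-17 + I)/(-19 + I)
(961 + f(z)) + M = (961 + (-17 + 28/517)/(-19 + 28/517)) - 1545 = (961 - 8761/517/(-9795/517)) - 1545 = (961 - 517/9795*(-8761/517)) - 1545 = (961 + 8761/9795) - 1545 = 9421756/9795 - 1545 = -5711519/9795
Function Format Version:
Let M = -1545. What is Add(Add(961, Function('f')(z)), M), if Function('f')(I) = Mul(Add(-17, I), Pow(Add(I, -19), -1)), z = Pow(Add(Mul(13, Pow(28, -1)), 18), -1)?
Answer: Rational(-5711519, 9795) ≈ -583.11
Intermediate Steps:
z = Rational(28, 517) (z = Pow(Add(Mul(13, Rational(1, 28)), 18), -1) = Pow(Add(Rational(13, 28), 18), -1) = Pow(Rational(517, 28), -1) = Rational(28, 517) ≈ 0.054159)
Function('f')(I) = Mul(Pow(Add(-19, I), -1), Add(-17, I)) (Function('f')(I) = Mul(Add(-17, I), Pow(Add(-19, I), -1)) = Mul(Pow(Add(-19, I), -1), Add(-17, I)))
Add(Add(961, Function('f')(z)), M) = Add(Add(961, Mul(Pow(Add(-19, Rational(28, 517)), -1), Add(-17, Rational(28, 517)))), -1545) = Add(Add(961, Mul(Pow(Rational(-9795, 517), -1), Rational(-8761, 517))), -1545) = Add(Add(961, Mul(Rational(-517, 9795), Rational(-8761, 517))), -1545) = Add(Add(961, Rational(8761, 9795)), -1545) = Add(Rational(9421756, 9795), -1545) = Rational(-5711519, 9795)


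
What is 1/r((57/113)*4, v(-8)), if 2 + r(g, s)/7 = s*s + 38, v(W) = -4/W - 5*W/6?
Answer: 36/22015 ≈ 0.0016352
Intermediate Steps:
v(W) = -4/W - 5*W/6
r(g, s) = 252 + 7*s**2 (r(g, s) = -14 + 7*(s*s + 38) = -14 + 7*(s**2 + 38) = -14 + 7*(38 + s**2) = -14 + (266 + 7*s**2) = 252 + 7*s**2)
1/r((57/113)*4, v(-8)) = 1/(252 + 7*(-4/(-8) - 5/6*(-8))**2) = 1/(252 + 7*(-4*(-1/8) + 20/3)**2) = 1/(252 + 7*(1/2 + 20/3)**2) = 1/(252 + 7*(43/6)**2) = 1/(252 + 7*(1849/36)) = 1/(252 + 12943/36) = 1/(22015/36) = 36/22015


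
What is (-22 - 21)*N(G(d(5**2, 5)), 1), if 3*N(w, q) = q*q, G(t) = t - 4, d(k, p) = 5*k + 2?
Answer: -43/3 ≈ -14.333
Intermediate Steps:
d(k, p) = 2 + 5*k
G(t) = -4 + t
N(w, q) = q**2/3 (N(w, q) = (q*q)/3 = q**2/3)
(-22 - 21)*N(G(d(5**2, 5)), 1) = (-22 - 21)*((1/3)*1**2) = -43/3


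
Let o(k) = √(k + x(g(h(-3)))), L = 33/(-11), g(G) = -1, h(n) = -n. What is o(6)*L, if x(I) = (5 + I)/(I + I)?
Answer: -6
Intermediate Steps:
x(I) = (5 + I)/(2*I) (x(I) = (5 + I)/((2*I)) = (5 + I)*(1/(2*I)) = (5 + I)/(2*I))
L = -3 (L = 33*(-1/11) = -3)
o(k) = √(-2 + k) (o(k) = √(k + (½)*(5 - 1)/(-1)) = √(k + (½)*(-1)*4) = √(k - 2) = √(-2 + k))
o(6)*L = √(-2 + 6)*(-3) = √4*(-3) = 2*(-3) = -6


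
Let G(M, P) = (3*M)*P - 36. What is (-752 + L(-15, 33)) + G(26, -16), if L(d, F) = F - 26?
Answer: -2029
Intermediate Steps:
G(M, P) = -36 + 3*M*P (G(M, P) = 3*M*P - 36 = -36 + 3*M*P)
L(d, F) = -26 + F
(-752 + L(-15, 33)) + G(26, -16) = (-752 + (-26 + 33)) + (-36 + 3*26*(-16)) = (-752 + 7) + (-36 - 1248) = -745 - 1284 = -2029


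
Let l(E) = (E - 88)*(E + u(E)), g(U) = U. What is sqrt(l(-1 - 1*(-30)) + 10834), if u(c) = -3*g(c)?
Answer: 36*sqrt(11) ≈ 119.40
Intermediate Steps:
u(c) = -3*c
l(E) = -2*E*(-88 + E) (l(E) = (E - 88)*(E - 3*E) = (-88 + E)*(-2*E) = -2*E*(-88 + E))
sqrt(l(-1 - 1*(-30)) + 10834) = sqrt(2*(-1 - 1*(-30))*(88 - (-1 - 1*(-30))) + 10834) = sqrt(2*(-1 + 30)*(88 - (-1 + 30)) + 10834) = sqrt(2*29*(88 - 1*29) + 10834) = sqrt(2*29*(88 - 29) + 10834) = sqrt(2*29*59 + 10834) = sqrt(3422 + 10834) = sqrt(14256) = 36*sqrt(11)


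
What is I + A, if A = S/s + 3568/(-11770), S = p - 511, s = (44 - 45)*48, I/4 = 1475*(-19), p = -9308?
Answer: -10536102939/94160 ≈ -1.1190e+5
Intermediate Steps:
I = -112100 (I = 4*(1475*(-19)) = 4*(-28025) = -112100)
s = -48 (s = -1*48 = -48)
S = -9819 (S = -9308 - 511 = -9819)
A = 19233061/94160 (A = -9819/(-48) + 3568/(-11770) = -9819*(-1/48) + 3568*(-1/11770) = 3273/16 - 1784/5885 = 19233061/94160 ≈ 204.26)
I + A = -112100 + 19233061/94160 = -10536102939/94160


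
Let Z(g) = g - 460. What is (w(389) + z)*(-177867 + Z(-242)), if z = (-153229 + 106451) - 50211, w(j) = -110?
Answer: 17338871331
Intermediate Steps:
Z(g) = -460 + g
z = -96989 (z = -46778 - 50211 = -96989)
(w(389) + z)*(-177867 + Z(-242)) = (-110 - 96989)*(-177867 + (-460 - 242)) = -97099*(-177867 - 702) = -97099*(-178569) = 17338871331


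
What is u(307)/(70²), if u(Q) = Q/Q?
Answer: 1/4900 ≈ 0.00020408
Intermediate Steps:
u(Q) = 1
u(307)/(70²) = 1/70² = 1/4900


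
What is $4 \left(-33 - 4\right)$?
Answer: $-148$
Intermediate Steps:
$4 \left(-33 - 4\right) = 4 \left(-37\right) = -148$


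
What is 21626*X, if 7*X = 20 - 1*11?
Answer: 194634/7 ≈ 27805.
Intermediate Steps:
X = 9/7 (X = (20 - 1*11)/7 = (20 - 11)/7 = (⅐)*9 = 9/7 ≈ 1.2857)
21626*X = 21626*(9/7) = 194634/7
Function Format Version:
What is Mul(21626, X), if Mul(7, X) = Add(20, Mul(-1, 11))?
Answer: Rational(194634, 7) ≈ 27805.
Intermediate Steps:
X = Rational(9, 7) (X = Mul(Rational(1, 7), Add(20, Mul(-1, 11))) = Mul(Rational(1, 7), Add(20, -11)) = Mul(Rational(1, 7), 9) = Rational(9, 7) ≈ 1.2857)
Mul(21626, X) = Mul(21626, Rational(9, 7)) = Rational(194634, 7)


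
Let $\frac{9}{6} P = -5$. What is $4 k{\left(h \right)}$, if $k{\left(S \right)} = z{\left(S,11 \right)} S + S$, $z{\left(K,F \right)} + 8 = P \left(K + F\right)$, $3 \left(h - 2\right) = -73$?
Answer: $- \frac{74236}{27} \approx -2749.5$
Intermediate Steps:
$h = - \frac{67}{3}$ ($h = 2 + \frac{1}{3} \left(-73\right) = 2 - \frac{73}{3} = - \frac{67}{3} \approx -22.333$)
$P = - \frac{10}{3}$ ($P = \frac{2}{3} \left(-5\right) = - \frac{10}{3} \approx -3.3333$)
$z{\left(K,F \right)} = -8 - \frac{10 F}{3} - \frac{10 K}{3}$ ($z{\left(K,F \right)} = -8 - \frac{10 \left(K + F\right)}{3} = -8 - \frac{10 \left(F + K\right)}{3} = -8 - \left(\frac{10 F}{3} + \frac{10 K}{3}\right) = -8 - \frac{10 F}{3} - \frac{10 K}{3}$)
$k{\left(S \right)} = S + S \left(- \frac{134}{3} - \frac{10 S}{3}\right)$ ($k{\left(S \right)} = \left(-8 - \frac{110}{3} - \frac{10 S}{3}\right) S + S = \left(- \frac{134}{3} - \frac{10 S}{3}\right) S + S = S \left(- \frac{134}{3} - \frac{10 S}{3}\right) + S = S + S \left(- \frac{134}{3} - \frac{10 S}{3}\right)$)
$4 k{\left(h \right)} = 4 \cdot \frac{1}{3} \left(- \frac{67}{3}\right) \left(-131 - - \frac{670}{3}\right) = 4 \cdot \frac{1}{3} \left(- \frac{67}{3}\right) \left(-131 + \frac{670}{3}\right) = 4 \cdot \frac{1}{3} \left(- \frac{67}{3}\right) \frac{277}{3} = 4 \left(- \frac{18559}{27}\right) = - \frac{74236}{27}$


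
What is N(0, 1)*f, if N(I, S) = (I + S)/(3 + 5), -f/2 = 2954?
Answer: -1477/2 ≈ -738.50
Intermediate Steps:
f = -5908 (f = -2*2954 = -5908)
N(I, S) = I/8 + S/8 (N(I, S) = (I + S)/8 = (I + S)*(⅛) = I/8 + S/8)
N(0, 1)*f = ((⅛)*0 + (⅛)*1)*(-5908) = (0 + ⅛)*(-5908) = (⅛)*(-5908) = -1477/2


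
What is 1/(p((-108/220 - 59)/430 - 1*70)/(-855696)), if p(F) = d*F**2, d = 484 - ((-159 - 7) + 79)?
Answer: -9971042207500/32731677435393 ≈ -0.30463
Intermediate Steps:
d = 571 (d = 484 - (-166 + 79) = 484 - 1*(-87) = 484 + 87 = 571)
p(F) = 571*F**2
1/(p((-108/220 - 59)/430 - 1*70)/(-855696)) = 1/((571*((-108/220 - 59)/430 - 1*70)**2)/(-855696)) = 1/((571*((-108*1/220 - 59)*(1/430) - 70)**2)*(-1/855696)) = 1/((571*((-27/55 - 59)*(1/430) - 70)**2)*(-1/855696)) = 1/((571*(-3272/55*1/430 - 70)**2)*(-1/855696)) = 1/((571*(-1636/11825 - 70)**2)*(-1/855696)) = 1/((571*(-829386/11825)**2)*(-1/855696)) = 1/((571*(687881136996/139830625))*(-1/855696)) = 1/((392780129224716/139830625)*(-1/855696)) = 1/(-32731677435393/9971042207500) = -9971042207500/32731677435393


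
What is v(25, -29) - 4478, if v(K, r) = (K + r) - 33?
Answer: -4515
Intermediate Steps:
v(K, r) = -33 + K + r
v(25, -29) - 4478 = (-33 + 25 - 29) - 4478 = -37 - 4478 = -4515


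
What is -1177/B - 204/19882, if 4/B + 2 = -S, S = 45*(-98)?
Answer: -12894013916/9941 ≈ -1.2971e+6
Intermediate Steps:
S = -4410
B = 1/1102 (B = 4/(-2 - 1*(-4410)) = 4/(-2 + 4410) = 4/4408 = 4*(1/4408) = 1/1102 ≈ 0.00090744)
-1177/B - 204/19882 = -1177/1/1102 - 204/19882 = -1177*1102 - 204*1/19882 = -1297054 - 102/9941 = -12894013916/9941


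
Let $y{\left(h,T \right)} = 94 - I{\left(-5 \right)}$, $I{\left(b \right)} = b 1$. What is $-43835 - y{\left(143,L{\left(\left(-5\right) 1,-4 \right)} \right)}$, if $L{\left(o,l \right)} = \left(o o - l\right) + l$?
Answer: $-43934$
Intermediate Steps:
$L{\left(o,l \right)} = o^{2}$ ($L{\left(o,l \right)} = \left(o^{2} - l\right) + l = o^{2}$)
$I{\left(b \right)} = b$
$y{\left(h,T \right)} = 99$ ($y{\left(h,T \right)} = 94 - -5 = 94 + 5 = 99$)
$-43835 - y{\left(143,L{\left(\left(-5\right) 1,-4 \right)} \right)} = -43835 - 99 = -43934$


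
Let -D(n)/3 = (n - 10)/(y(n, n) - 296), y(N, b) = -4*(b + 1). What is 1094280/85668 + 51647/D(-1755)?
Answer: 15019394914/229097 ≈ 65559.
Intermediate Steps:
y(N, b) = -4 - 4*b (y(N, b) = -4*(1 + b) = -4 - 4*b)
D(n) = -3*(-10 + n)/(-300 - 4*n) (D(n) = -3*(n - 10)/((-4 - 4*n) - 296) = -3*(-10 + n)/(-300 - 4*n))
1094280/85668 + 51647/D(-1755) = 1094280/85668 + 51647/((3*(-10 - 1755)/(4*(75 - 1755)))) = 1094280*(1/85668) + 51647/(((¾)*(-1765)/(-1680))) = 8290/649 + 51647/(((¾)*(-1/1680)*(-1765))) = 8290/649 + 51647/(353/448) = 8290/649 + 51647*(448/353) = 8290/649 + 23137856/353 = 15019394914/229097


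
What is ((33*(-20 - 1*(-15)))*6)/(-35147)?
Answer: 990/35147 ≈ 0.028167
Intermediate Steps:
((33*(-20 - 1*(-15)))*6)/(-35147) = ((33*(-20 + 15))*6)*(-1/35147) = ((33*(-5))*6)*(-1/35147) = -165*6*(-1/35147) = -990*(-1/35147) = 990/35147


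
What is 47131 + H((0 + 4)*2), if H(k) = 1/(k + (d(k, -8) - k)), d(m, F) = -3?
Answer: 141392/3 ≈ 47131.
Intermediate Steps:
H(k) = -1/3 (H(k) = 1/(k + (-3 - k)) = 1/(-3) = -1/3)
47131 + H((0 + 4)*2) = 47131 - 1/3 = 141392/3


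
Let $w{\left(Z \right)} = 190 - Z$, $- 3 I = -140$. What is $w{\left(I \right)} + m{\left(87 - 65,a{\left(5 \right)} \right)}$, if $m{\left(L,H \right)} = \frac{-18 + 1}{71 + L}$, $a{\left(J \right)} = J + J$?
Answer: $\frac{13313}{93} \approx 143.15$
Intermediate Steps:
$a{\left(J \right)} = 2 J$
$I = \frac{140}{3}$ ($I = \left(- \frac{1}{3}\right) \left(-140\right) = \frac{140}{3} \approx 46.667$)
$m{\left(L,H \right)} = - \frac{17}{71 + L}$
$w{\left(I \right)} + m{\left(87 - 65,a{\left(5 \right)} \right)} = \left(190 - \frac{140}{3}\right) - \frac{17}{71 + \left(87 - 65\right)} = \frac{430}{3} - \frac{17}{71 + 22} = \frac{430}{3} - \frac{17}{93} = \frac{13313}{93}$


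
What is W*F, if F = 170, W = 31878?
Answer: 5419260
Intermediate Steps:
W*F = 31878*170 = 5419260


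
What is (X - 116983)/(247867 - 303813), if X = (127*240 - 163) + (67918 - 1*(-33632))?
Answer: -7442/27973 ≈ -0.26604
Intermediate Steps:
X = 131867 (X = (30480 - 163) + (67918 + 33632) = 30317 + 101550 = 131867)
(X - 116983)/(247867 - 303813) = (131867 - 116983)/(247867 - 303813) = 14884/(-55946) = 14884*(-1/55946) = -7442/27973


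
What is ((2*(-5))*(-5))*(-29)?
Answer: -1450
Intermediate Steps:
((2*(-5))*(-5))*(-29) = -10*(-5)*(-29) = 50*(-29) = -1450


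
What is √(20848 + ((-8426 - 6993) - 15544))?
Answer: 17*I*√35 ≈ 100.57*I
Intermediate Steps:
√(20848 + ((-8426 - 6993) - 15544)) = √(20848 + (-15419 - 15544)) = √(20848 - 30963) = √(-10115) = 17*I*√35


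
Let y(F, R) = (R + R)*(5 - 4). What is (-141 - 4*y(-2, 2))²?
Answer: 24649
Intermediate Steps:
y(F, R) = 2*R (y(F, R) = (2*R)*1 = 2*R)
(-141 - 4*y(-2, 2))² = (-141 - 8*2)² = (-141 - 4*4)² = (-141 - 16)² = (-157)² = 24649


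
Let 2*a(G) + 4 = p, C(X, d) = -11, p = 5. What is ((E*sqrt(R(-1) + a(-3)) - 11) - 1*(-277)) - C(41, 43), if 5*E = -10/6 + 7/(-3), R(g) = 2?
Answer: 277 - 2*sqrt(10)/5 ≈ 275.73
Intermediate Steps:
a(G) = 1/2 (a(G) = -2 + (1/2)*5 = -2 + 5/2 = 1/2)
E = -4/5 (E = (-10/6 + 7/(-3))/5 = (-10*1/6 + 7*(-1/3))/5 = (-5/3 - 7/3)/5 = (1/5)*(-4) = -4/5 ≈ -0.80000)
((E*sqrt(R(-1) + a(-3)) - 11) - 1*(-277)) - C(41, 43) = ((-4*sqrt(2 + 1/2)/5 - 11) - 1*(-277)) - 1*(-11) = ((-2*sqrt(10)/5 - 11) + 277) + 11 = ((-11 - 2*sqrt(10)/5) + 277) + 11 = (266 - 2*sqrt(10)/5) + 11 = 277 - 2*sqrt(10)/5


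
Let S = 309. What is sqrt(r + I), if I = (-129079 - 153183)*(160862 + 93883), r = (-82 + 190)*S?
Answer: 27*I*sqrt(98634842) ≈ 2.6815e+5*I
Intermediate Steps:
r = 33372 (r = (-82 + 190)*309 = 108*309 = 33372)
I = -71904833190 (I = -282262*254745 = -71904833190)
sqrt(r + I) = sqrt(33372 - 71904833190) = sqrt(-71904799818) = 27*I*sqrt(98634842)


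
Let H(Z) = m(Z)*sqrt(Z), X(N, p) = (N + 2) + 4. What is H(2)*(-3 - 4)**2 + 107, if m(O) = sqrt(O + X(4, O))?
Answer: 107 + 98*sqrt(6) ≈ 347.05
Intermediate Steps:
X(N, p) = 6 + N (X(N, p) = (2 + N) + 4 = 6 + N)
m(O) = sqrt(10 + O) (m(O) = sqrt(O + (6 + 4)) = sqrt(O + 10) = sqrt(10 + O))
H(Z) = sqrt(Z)*sqrt(10 + Z) (H(Z) = sqrt(10 + Z)*sqrt(Z) = sqrt(Z)*sqrt(10 + Z))
H(2)*(-3 - 4)**2 + 107 = (sqrt(2)*sqrt(10 + 2))*(-3 - 4)**2 + 107 = (sqrt(2)*sqrt(12))*(-7)**2 + 107 = (sqrt(2)*(2*sqrt(3)))*49 + 107 = (2*sqrt(6))*49 + 107 = 98*sqrt(6) + 107 = 107 + 98*sqrt(6)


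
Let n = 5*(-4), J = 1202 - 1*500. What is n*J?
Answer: -14040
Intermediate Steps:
J = 702 (J = 1202 - 500 = 702)
n = -20
n*J = -20*702 = -14040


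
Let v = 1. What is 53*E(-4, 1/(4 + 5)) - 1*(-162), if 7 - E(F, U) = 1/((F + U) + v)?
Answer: 14335/26 ≈ 551.35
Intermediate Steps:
E(F, U) = 7 - 1/(1 + F + U) (E(F, U) = 7 - 1/((F + U) + 1) = 7 - 1/(1 + F + U))
53*E(-4, 1/(4 + 5)) - 1*(-162) = 53*((6 + 7*(-4) + 7/(4 + 5))/(1 - 4 + 1/(4 + 5))) - 1*(-162) = 53*((6 - 28 + 7/9)/(1 - 4 + 1/9)) + 162 = 53*((6 - 28 + 7*(⅑))/(1 - 4 + ⅑)) + 162 = 53*((6 - 28 + 7/9)/(-26/9)) + 162 = 53*(-9/26*(-191/9)) + 162 = 53*(191/26) + 162 = 10123/26 + 162 = 14335/26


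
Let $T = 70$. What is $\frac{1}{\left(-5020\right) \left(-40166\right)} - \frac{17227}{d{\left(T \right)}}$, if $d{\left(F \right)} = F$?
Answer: $- \frac{49621960051}{201633320} \approx -246.1$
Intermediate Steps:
$\frac{1}{\left(-5020\right) \left(-40166\right)} - \frac{17227}{d{\left(T \right)}} = \frac{1}{\left(-5020\right) \left(-40166\right)} - \frac{17227}{70} = \left(- \frac{1}{5020}\right) \left(- \frac{1}{40166}\right) - \frac{2461}{10} = \frac{1}{201633320} - \frac{2461}{10} = - \frac{49621960051}{201633320}$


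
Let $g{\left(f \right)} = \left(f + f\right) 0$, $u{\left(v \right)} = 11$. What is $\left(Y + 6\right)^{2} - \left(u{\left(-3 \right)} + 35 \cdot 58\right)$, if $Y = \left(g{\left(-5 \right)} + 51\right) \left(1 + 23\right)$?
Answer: $1510859$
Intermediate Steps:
$g{\left(f \right)} = 0$ ($g{\left(f \right)} = 2 f 0 = 0$)
$Y = 1224$ ($Y = \left(0 + 51\right) \left(1 + 23\right) = 51 \cdot 24 = 1224$)
$\left(Y + 6\right)^{2} - \left(u{\left(-3 \right)} + 35 \cdot 58\right) = \left(1224 + 6\right)^{2} - \left(11 + 35 \cdot 58\right) = 1230^{2} - \left(11 + 2030\right) = 1512900 - 2041 = 1510859$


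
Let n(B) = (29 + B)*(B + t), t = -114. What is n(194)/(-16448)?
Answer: -1115/1028 ≈ -1.0846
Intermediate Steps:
n(B) = (-114 + B)*(29 + B) (n(B) = (29 + B)*(B - 114) = (29 + B)*(-114 + B) = (-114 + B)*(29 + B))
n(194)/(-16448) = (-3306 + 194² - 85*194)/(-16448) = (-3306 + 37636 - 16490)*(-1/16448) = 17840*(-1/16448) = -1115/1028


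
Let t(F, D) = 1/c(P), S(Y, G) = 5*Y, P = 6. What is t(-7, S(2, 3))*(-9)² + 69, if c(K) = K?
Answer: 165/2 ≈ 82.500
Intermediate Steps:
t(F, D) = ⅙ (t(F, D) = 1/6 = ⅙)
t(-7, S(2, 3))*(-9)² + 69 = (⅙)*(-9)² + 69 = (⅙)*81 + 69 = 27/2 + 69 = 165/2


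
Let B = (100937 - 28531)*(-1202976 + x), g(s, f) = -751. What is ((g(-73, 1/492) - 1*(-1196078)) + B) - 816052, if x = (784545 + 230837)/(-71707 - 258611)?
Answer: -14385765687595525/165159 ≈ -8.7103e+10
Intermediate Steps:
x = -507691/165159 (x = 1015382/(-330318) = 1015382*(-1/330318) = -507691/165159 ≈ -3.0740)
B = -14385828328275250/165159 (B = (100937 - 28531)*(-1202976 - 507691/165159) = 72406*(-198682820875/165159) = -14385828328275250/165159 ≈ -8.7103e+10)
((g(-73, 1/492) - 1*(-1196078)) + B) - 816052 = ((-751 - 1*(-1196078)) - 14385828328275250/165159) - 816052 = ((-751 + 1196078) - 14385828328275250/165159) - 816052 = (1195327 - 14385828328275250/165159) - 816052 = -14385630909263257/165159 - 816052 = -14385765687595525/165159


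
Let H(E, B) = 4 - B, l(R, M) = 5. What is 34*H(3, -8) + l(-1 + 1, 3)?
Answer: 413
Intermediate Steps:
34*H(3, -8) + l(-1 + 1, 3) = 34*(4 - 1*(-8)) + 5 = 34*(4 + 8) + 5 = 34*12 + 5 = 408 + 5 = 413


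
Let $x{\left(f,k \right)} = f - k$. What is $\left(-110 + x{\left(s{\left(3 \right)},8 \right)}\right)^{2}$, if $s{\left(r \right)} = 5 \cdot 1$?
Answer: $12769$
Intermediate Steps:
$s{\left(r \right)} = 5$
$\left(-110 + x{\left(s{\left(3 \right)},8 \right)}\right)^{2} = \left(-110 + \left(5 - 8\right)\right)^{2} = \left(-110 - 3\right)^{2} = \left(-113\right)^{2} = 12769$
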